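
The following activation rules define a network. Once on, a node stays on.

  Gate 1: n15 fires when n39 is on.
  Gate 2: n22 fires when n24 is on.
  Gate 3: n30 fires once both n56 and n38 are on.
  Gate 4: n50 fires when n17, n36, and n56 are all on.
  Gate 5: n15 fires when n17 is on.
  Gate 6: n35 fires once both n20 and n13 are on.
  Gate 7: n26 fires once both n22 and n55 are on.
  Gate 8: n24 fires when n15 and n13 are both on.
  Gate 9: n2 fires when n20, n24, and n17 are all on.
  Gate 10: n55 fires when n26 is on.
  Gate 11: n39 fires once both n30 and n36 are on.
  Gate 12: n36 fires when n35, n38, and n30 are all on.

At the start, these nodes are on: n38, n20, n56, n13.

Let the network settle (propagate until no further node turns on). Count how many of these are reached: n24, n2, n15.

2

n56 and n38 are on, so n30 fires (Gate 3).
n20 and n13 are on, so n35 fires (Gate 6).
Gate 12: n35, n38, and n30 on → n36 on.
n30 and n36 are on, so n39 fires (Gate 11).
n39 is on, so n15 fires (Gate 1).
n15 and n13 are on, so n24 fires (Gate 8).
n24: reached.
n2 would need n20, n24, and n17 (Gate 9), but n17 never turns on.
n15: reached.
Reached: n24 and n15 — 2 of the 3.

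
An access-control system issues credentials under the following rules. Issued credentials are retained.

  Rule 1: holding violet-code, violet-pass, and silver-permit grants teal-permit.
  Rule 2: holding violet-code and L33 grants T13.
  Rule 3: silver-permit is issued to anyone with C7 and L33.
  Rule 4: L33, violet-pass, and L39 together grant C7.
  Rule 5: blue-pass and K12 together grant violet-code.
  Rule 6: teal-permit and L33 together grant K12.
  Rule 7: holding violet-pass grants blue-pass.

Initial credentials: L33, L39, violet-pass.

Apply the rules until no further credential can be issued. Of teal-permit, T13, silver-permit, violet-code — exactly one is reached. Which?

Holding L33, violet-pass, and L39 grants C7 (Rule 4).
Holding C7 and L33 grants silver-permit (Rule 3).
violet-code would need blue-pass and K12 (Rule 5), but K12 is never granted. teal-permit would need violet-code, violet-pass, and silver-permit (Rule 1), but violet-code is never granted. T13 would need violet-code and L33 (Rule 2), but violet-code is never granted.

silver-permit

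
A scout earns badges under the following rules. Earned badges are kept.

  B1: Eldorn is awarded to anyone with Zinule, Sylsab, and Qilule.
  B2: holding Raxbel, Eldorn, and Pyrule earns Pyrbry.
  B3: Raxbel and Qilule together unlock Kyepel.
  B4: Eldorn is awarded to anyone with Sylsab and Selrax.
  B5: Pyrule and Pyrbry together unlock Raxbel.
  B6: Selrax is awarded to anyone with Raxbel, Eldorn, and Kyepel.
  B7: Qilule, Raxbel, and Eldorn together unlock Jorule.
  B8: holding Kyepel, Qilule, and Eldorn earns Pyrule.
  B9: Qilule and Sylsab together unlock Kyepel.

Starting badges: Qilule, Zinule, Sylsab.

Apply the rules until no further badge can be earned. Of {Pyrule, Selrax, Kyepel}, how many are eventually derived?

With Qilule and Sylsab, Kyepel is earned (B9).
With Zinule, Sylsab, and Qilule, Eldorn is earned (B1).
With Kyepel, Qilule, and Eldorn, Pyrule is earned (B8).
Pyrule: reached.
Selrax would need Raxbel, Eldorn, and Kyepel (B6), but Raxbel is never earned.
Kyepel: reached.
Reached: Pyrule and Kyepel — 2 of the 3.

2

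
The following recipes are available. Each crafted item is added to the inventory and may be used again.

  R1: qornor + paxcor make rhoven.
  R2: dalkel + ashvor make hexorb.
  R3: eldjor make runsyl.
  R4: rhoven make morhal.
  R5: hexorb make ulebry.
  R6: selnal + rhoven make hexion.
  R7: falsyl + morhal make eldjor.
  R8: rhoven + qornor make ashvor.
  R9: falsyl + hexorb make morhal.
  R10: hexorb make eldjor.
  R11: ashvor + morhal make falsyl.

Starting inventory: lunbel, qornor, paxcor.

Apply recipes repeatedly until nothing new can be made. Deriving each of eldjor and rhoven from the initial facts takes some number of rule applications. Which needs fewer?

rhoven

rhoven: Using R1, qornor and paxcor make rhoven. [1 rule application]
eldjor: qornor + paxcor → rhoven (R1). Using R8, rhoven and qornor make ashvor. rhoven → morhal (R4). ashvor + morhal → falsyl (R11). falsyl + morhal → eldjor (R7). [5 rule applications]
rhoven needs fewer.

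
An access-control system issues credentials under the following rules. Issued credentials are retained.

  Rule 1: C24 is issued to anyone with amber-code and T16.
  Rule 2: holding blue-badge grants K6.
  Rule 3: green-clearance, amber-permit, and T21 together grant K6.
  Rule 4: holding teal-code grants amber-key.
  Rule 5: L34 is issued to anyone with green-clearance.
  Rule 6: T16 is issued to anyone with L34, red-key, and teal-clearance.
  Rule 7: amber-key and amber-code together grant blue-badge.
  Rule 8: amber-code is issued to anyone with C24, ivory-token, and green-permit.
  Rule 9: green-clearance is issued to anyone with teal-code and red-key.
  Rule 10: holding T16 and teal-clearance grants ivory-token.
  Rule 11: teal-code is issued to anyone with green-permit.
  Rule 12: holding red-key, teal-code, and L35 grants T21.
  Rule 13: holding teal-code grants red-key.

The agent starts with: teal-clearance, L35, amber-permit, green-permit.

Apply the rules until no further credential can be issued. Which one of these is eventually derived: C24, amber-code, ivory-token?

ivory-token

Holding green-permit grants teal-code (Rule 11).
Holding teal-code grants red-key (Rule 13).
Holding teal-code and red-key grants green-clearance (Rule 9).
Holding green-clearance grants L34 (Rule 5).
Holding L34, red-key, and teal-clearance grants T16 (Rule 6).
Holding T16 and teal-clearance grants ivory-token (Rule 10).
amber-code would need C24, ivory-token, and green-permit (Rule 8), but C24 is never granted. C24 would need amber-code and T16 (Rule 1), but amber-code is never granted.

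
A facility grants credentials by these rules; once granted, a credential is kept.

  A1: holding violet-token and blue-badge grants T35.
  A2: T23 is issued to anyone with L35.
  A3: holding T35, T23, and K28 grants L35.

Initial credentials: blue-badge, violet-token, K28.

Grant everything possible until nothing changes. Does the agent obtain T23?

No

T23 would need L35 (A2), but L35 is never granted.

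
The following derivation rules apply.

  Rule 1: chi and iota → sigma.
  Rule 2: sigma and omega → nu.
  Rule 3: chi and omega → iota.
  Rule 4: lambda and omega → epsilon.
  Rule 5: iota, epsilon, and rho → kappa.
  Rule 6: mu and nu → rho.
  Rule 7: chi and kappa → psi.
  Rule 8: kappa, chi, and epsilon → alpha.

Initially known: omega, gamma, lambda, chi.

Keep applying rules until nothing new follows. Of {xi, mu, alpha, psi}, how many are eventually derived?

No rule produces xi, and it is not given.
No rule produces mu, and it is not given.
alpha would need kappa, chi, and epsilon (Rule 8), but kappa is never established.
psi would need chi and kappa (Rule 7), but kappa is never established.
None of the 4 are reached.

0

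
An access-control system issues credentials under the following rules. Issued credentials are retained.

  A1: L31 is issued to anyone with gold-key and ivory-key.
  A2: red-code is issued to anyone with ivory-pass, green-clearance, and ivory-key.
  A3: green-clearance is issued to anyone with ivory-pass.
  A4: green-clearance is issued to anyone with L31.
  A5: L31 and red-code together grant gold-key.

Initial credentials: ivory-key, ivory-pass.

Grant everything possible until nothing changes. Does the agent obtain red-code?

Yes

Holding ivory-pass grants green-clearance (A3).
Holding ivory-pass, green-clearance, and ivory-key grants red-code (A2).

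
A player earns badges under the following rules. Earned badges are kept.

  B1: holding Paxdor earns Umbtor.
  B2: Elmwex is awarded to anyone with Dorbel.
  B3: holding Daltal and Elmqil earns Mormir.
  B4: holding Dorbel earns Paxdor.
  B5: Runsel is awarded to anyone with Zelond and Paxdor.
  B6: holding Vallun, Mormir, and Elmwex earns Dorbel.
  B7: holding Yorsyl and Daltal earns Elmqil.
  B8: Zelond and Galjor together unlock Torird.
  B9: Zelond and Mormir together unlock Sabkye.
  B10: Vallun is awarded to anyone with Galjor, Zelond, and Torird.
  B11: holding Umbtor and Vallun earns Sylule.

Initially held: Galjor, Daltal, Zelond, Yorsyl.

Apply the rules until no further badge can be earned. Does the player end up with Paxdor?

No

Paxdor would need Dorbel (B4), but Dorbel is never earned.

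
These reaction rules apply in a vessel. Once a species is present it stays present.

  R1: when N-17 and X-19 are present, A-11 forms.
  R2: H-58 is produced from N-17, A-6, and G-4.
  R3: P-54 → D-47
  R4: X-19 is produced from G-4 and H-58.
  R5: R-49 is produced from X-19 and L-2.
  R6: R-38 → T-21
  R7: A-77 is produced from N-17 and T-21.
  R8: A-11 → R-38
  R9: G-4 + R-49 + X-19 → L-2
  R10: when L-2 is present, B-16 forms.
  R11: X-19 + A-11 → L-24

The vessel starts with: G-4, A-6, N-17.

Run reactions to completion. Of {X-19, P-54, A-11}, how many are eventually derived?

2

N-17, A-6, and G-4 present → H-58 forms (R2).
G-4 and H-58 present → X-19 forms (R4).
N-17 and X-19 present → A-11 forms (R1).
X-19: reached.
No rule produces P-54, and it is not given.
A-11: reached.
Reached: X-19 and A-11 — 2 of the 3.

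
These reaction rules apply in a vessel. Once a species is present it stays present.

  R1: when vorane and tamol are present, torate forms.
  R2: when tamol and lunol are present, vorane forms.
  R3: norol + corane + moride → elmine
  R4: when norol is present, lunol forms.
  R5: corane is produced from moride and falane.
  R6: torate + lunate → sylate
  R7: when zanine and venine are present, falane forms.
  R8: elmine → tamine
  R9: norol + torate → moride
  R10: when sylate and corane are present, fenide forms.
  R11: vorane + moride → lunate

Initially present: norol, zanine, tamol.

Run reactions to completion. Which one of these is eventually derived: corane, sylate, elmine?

sylate

norol present → lunol forms (R4).
tamol and lunol present → vorane forms (R2).
vorane and tamol present → torate forms (R1).
norol and torate present → moride forms (R9).
vorane and moride present → lunate forms (R11).
torate and lunate present → sylate forms (R6).
elmine would need norol, corane, and moride (R3), but corane never forms. corane would need moride and falane (R5), but falane never forms.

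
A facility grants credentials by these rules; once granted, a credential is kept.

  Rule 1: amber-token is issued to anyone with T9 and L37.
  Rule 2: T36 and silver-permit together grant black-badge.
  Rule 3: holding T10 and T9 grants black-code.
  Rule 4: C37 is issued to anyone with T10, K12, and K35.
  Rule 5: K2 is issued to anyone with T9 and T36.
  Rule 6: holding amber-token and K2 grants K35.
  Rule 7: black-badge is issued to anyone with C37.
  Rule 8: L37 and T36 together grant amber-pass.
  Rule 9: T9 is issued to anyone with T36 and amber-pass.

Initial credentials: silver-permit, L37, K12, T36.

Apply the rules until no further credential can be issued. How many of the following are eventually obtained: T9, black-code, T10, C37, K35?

2

Holding L37 and T36 grants amber-pass (Rule 8).
Holding T36 and amber-pass grants T9 (Rule 9).
Holding T9 and L37 grants amber-token (Rule 1).
Holding T9 and T36 grants K2 (Rule 5).
Holding amber-token and K2 grants K35 (Rule 6).
T9: reached.
black-code would need T10 and T9 (Rule 3), but T10 is never granted.
No rule produces T10, and it is not given.
C37 would need T10, K12, and K35 (Rule 4), but T10 is never granted.
K35: reached.
Reached: T9 and K35 — 2 of the 5.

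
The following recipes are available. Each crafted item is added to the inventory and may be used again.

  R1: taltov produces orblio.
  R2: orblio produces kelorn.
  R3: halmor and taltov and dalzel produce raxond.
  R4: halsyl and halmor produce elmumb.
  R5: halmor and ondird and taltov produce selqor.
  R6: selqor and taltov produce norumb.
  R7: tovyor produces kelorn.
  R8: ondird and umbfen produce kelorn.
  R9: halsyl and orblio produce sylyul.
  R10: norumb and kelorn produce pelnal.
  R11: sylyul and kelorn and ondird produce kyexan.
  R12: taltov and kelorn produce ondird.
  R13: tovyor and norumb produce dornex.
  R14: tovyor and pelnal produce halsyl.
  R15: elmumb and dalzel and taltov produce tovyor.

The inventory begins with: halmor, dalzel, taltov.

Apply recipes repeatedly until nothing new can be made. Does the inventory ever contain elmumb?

elmumb would need halsyl and halmor (R4), but halsyl is never obtained.

No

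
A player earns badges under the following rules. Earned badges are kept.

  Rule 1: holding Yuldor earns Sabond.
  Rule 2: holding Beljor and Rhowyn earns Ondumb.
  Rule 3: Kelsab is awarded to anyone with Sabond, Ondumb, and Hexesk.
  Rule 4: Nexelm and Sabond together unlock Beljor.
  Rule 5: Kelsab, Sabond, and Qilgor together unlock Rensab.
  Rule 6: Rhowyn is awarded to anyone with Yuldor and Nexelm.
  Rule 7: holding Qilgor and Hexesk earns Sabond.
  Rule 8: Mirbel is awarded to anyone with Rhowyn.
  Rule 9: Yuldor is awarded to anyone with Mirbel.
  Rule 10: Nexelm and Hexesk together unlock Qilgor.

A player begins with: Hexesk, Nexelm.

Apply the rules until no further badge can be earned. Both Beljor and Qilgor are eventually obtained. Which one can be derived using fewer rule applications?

Qilgor: With Nexelm and Hexesk, Qilgor is earned (Rule 10). [1 rule application]
Beljor: With Nexelm and Hexesk, Qilgor is earned (Rule 10). With Qilgor and Hexesk, Sabond is earned (Rule 7). With Nexelm and Sabond, Beljor is earned (Rule 4). [3 rule applications]
Qilgor needs fewer.

Qilgor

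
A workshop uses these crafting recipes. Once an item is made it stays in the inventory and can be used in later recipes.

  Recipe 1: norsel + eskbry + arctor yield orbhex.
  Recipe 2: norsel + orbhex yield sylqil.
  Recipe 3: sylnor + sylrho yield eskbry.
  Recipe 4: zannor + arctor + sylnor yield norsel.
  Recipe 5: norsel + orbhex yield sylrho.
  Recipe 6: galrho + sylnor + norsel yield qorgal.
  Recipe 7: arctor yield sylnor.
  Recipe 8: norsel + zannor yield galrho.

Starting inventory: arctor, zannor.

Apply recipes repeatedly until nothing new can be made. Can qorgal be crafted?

Yes

Using Recipe 7, arctor makes sylnor.
zannor + arctor + sylnor → norsel (Recipe 4).
Using Recipe 8, norsel and zannor make galrho.
Using Recipe 6, galrho, sylnor, and norsel make qorgal.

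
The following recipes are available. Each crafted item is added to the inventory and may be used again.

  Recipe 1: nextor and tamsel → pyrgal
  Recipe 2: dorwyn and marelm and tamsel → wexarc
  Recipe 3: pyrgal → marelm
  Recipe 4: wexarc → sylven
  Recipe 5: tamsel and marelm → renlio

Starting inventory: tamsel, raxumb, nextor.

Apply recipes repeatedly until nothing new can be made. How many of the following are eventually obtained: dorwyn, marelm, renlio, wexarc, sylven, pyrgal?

Using Recipe 1, nextor and tamsel make pyrgal.
Using Recipe 3, pyrgal makes marelm.
tamsel and marelm → renlio (Recipe 5).
No rule produces dorwyn, and it is not given.
marelm: reached.
renlio: reached.
wexarc would need dorwyn, marelm, and tamsel (Recipe 2), but dorwyn is never obtained.
sylven would need wexarc (Recipe 4), but wexarc is never obtained.
pyrgal: reached.
Reached: marelm, renlio, and pyrgal — 3 of the 6.

3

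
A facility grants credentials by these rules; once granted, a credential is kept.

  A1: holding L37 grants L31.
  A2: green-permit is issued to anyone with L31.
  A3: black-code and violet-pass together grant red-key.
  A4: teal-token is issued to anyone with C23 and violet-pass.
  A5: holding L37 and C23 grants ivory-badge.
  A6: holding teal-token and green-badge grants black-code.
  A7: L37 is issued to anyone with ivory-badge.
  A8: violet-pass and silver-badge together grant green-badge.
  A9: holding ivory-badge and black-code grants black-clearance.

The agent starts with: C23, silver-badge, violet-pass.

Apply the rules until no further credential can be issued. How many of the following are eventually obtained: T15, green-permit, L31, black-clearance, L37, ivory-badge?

No rule produces T15, and it is not given.
green-permit would need L31 (A2), but L31 is never granted.
L31 would need L37 (A1), but L37 is never granted.
black-clearance would need ivory-badge and black-code (A9), but ivory-badge is never granted.
L37 would need ivory-badge (A7), but ivory-badge is never granted.
ivory-badge would need L37 and C23 (A5), but L37 is never granted.
None of the 6 are reached.

0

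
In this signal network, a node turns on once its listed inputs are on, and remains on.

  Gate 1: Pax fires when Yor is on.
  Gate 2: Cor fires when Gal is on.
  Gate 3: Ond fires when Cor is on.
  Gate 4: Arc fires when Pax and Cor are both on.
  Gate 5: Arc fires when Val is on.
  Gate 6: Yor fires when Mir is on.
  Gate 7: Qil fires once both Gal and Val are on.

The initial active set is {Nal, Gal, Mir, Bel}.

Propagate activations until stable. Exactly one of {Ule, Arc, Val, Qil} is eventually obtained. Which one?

Arc

Gal is on, so Cor fires (Gate 2).
Mir is on, so Yor fires (Gate 6).
Gate 1: Yor on → Pax on.
Gate 4: Pax and Cor on → Arc on.
No rule produces Val, and it is not given. Qil would need Gal and Val (Gate 7), but Val never turns on. No rule produces Ule, and it is not given.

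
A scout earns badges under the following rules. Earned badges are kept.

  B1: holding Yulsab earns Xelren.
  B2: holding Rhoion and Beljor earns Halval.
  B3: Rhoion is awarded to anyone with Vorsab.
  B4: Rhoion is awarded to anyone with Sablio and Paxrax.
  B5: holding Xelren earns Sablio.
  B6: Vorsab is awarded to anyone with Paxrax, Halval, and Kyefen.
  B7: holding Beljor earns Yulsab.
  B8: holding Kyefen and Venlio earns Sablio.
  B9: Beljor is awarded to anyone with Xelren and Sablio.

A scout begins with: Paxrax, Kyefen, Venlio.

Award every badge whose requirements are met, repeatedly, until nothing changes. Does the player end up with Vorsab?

Vorsab would need Paxrax, Halval, and Kyefen (B6), but Halval is never earned.

No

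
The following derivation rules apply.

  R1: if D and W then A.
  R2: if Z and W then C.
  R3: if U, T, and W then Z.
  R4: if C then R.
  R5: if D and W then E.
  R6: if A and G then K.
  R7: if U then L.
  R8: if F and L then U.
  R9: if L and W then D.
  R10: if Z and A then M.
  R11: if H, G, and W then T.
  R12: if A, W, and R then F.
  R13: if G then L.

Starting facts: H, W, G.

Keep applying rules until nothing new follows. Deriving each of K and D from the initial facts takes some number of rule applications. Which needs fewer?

D: G holds, so L follows (R13). L and W hold, so D follows (R9). [2 rule applications]
K: G holds, so L follows (R13). L and W hold, so D follows (R9). D and W hold, so A follows (R1). A and G hold, so K follows (R6). [4 rule applications]
D needs fewer.

D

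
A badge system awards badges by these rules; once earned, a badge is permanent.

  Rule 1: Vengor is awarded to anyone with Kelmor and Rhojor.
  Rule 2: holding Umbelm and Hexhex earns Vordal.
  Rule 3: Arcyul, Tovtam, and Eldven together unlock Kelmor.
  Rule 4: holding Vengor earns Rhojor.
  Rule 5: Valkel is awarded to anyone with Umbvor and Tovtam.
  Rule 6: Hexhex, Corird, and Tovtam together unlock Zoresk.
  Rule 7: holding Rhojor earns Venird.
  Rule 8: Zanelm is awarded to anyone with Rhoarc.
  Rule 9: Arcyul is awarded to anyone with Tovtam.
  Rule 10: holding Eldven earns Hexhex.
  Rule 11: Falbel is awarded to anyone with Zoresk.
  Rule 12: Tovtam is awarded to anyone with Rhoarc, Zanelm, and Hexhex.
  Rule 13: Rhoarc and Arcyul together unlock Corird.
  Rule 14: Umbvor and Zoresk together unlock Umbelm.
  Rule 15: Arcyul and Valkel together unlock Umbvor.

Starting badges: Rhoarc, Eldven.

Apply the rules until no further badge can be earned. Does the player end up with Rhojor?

No

Rhojor would need Vengor (Rule 4), but Vengor is never earned.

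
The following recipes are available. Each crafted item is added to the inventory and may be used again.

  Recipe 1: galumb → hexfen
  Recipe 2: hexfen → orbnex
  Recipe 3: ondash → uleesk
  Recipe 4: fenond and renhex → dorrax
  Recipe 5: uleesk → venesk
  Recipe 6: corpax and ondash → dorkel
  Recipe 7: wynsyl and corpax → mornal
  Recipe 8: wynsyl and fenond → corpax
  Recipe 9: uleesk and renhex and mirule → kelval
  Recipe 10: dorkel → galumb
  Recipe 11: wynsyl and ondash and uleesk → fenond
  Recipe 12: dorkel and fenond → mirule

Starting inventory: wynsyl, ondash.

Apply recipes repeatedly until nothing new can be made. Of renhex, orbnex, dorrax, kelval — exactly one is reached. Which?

orbnex

ondash → uleesk (Recipe 3).
wynsyl and ondash and uleesk → fenond (Recipe 11).
wynsyl and fenond → corpax (Recipe 8).
corpax and ondash → dorkel (Recipe 6).
dorkel → galumb (Recipe 10).
galumb → hexfen (Recipe 1).
hexfen → orbnex (Recipe 2).
dorrax would need fenond and renhex (Recipe 4), but renhex is never obtained. No rule produces renhex, and it is not given. kelval would need uleesk, renhex, and mirule (Recipe 9), but renhex is never obtained.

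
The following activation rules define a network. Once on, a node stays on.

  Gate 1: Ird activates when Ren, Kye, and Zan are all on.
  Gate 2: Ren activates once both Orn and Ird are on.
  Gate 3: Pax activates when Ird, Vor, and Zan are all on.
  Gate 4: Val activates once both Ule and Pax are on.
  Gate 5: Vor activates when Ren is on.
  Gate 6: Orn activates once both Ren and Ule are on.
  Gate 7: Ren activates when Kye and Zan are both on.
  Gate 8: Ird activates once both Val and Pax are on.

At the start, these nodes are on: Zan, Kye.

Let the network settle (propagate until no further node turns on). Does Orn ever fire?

No

Orn would need Ren and Ule (Gate 6), but Ule never turns on.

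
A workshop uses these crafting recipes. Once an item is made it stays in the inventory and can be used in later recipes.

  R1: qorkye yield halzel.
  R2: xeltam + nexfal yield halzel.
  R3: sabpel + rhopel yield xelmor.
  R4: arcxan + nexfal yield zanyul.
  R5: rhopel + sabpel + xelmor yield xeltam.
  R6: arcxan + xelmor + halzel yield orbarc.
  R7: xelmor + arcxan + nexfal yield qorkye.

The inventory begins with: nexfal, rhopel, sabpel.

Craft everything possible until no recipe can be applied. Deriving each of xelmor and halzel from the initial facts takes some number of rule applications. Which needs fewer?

xelmor

xelmor: Using R3, sabpel and rhopel make xelmor. [1 rule application]
halzel: sabpel + rhopel → xelmor (R3). rhopel + sabpel + xelmor → xeltam (R5). Using R2, xeltam and nexfal make halzel. [3 rule applications]
xelmor needs fewer.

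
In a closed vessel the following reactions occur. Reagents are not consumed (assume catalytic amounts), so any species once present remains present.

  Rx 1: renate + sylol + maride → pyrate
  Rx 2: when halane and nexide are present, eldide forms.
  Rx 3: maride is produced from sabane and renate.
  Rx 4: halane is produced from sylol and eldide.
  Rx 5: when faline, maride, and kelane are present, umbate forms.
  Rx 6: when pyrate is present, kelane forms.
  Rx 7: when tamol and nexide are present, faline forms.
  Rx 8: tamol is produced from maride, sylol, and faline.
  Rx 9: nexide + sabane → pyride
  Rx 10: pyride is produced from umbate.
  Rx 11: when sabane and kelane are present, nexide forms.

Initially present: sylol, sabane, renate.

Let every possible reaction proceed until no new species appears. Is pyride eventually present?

sabane and renate present → maride forms (Rx 3).
renate, sylol, and maride present → pyrate forms (Rx 1).
pyrate present → kelane forms (Rx 6).
sabane and kelane present → nexide forms (Rx 11).
nexide and sabane present → pyride forms (Rx 9).

Yes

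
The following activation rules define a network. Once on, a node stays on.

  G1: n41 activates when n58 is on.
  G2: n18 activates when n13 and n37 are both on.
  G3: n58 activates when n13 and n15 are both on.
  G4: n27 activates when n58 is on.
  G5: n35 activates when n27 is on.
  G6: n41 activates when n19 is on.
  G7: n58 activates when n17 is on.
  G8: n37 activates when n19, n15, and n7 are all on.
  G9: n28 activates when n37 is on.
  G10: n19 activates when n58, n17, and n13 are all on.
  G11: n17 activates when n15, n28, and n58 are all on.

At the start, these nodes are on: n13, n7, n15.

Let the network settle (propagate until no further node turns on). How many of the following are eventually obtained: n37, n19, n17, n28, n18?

0

n37 would need n19, n15, and n7 (G8), but n19 never turns on.
n19 would need n58, n17, and n13 (G10), but n17 never turns on.
n17 would need n15, n28, and n58 (G11), but n28 never turns on.
n28 would need n37 (G9), but n37 never turns on.
n18 would need n13 and n37 (G2), but n37 never turns on.
None of the 5 are reached.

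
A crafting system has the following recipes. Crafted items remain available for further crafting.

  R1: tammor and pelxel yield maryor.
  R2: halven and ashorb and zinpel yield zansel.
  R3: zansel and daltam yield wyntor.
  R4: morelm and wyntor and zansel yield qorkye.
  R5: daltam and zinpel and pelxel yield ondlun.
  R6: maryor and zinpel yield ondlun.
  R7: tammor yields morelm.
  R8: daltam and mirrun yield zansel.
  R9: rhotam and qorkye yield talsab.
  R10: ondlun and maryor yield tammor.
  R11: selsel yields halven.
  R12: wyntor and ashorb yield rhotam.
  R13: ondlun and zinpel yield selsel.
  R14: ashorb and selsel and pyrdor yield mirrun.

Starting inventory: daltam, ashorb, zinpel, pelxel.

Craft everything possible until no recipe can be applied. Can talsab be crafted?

talsab would need rhotam and qorkye (R9), but qorkye is never obtained.

No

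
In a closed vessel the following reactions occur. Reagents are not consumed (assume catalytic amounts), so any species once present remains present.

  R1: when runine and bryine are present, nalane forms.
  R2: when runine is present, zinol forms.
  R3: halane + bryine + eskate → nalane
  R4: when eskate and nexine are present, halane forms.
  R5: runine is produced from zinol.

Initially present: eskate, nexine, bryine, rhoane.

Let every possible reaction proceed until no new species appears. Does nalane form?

Yes

eskate and nexine present → halane forms (R4).
halane, bryine, and eskate present → nalane forms (R3).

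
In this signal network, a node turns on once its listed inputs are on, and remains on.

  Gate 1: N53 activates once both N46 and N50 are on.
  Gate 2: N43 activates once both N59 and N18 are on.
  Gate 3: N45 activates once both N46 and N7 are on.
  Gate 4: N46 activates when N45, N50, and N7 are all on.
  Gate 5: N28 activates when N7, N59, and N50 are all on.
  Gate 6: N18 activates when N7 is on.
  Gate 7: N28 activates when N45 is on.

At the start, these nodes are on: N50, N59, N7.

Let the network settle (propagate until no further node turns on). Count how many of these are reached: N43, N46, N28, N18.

3

Gate 5: N7, N59, and N50 on → N28 on.
N7 is on, so N18 activates (Gate 6).
N59 and N18 are on, so N43 activates (Gate 2).
N43: reached.
N46 would need N45, N50, and N7 (Gate 4), but N45 never turns on.
N28: reached.
N18: reached.
Reached: N43, N28, and N18 — 3 of the 4.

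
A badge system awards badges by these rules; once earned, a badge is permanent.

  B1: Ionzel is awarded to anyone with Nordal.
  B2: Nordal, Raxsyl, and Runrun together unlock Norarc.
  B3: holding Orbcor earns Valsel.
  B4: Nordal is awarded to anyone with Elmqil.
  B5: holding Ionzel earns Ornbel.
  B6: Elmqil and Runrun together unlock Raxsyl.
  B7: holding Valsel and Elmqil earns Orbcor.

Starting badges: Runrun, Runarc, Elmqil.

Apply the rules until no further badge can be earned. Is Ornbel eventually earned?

Yes

With Elmqil, Nordal is earned (B4).
With Nordal, Ionzel is earned (B1).
With Ionzel, Ornbel is earned (B5).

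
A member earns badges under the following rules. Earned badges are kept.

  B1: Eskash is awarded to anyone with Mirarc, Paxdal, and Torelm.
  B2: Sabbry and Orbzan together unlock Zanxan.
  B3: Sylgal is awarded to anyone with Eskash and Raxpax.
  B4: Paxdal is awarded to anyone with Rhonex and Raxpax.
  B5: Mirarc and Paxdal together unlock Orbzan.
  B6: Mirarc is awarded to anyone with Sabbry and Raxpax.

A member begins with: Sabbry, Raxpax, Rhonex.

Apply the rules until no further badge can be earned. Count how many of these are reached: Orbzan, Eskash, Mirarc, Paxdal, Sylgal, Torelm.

3

With Rhonex and Raxpax, Paxdal is earned (B4).
With Sabbry and Raxpax, Mirarc is earned (B6).
With Mirarc and Paxdal, Orbzan is earned (B5).
Orbzan: reached.
Eskash would need Mirarc, Paxdal, and Torelm (B1), but Torelm is never earned.
Mirarc: reached.
Paxdal: reached.
Sylgal would need Eskash and Raxpax (B3), but Eskash is never earned.
No rule produces Torelm, and it is not given.
Reached: Orbzan, Mirarc, and Paxdal — 3 of the 6.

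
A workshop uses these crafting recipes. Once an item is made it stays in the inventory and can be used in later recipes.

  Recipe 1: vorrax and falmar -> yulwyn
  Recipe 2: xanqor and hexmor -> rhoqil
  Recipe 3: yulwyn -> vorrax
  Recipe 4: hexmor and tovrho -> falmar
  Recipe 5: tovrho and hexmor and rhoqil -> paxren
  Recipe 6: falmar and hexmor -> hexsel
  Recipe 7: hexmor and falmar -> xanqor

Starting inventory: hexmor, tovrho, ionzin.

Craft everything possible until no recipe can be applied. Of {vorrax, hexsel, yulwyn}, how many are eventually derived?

Using Recipe 4, hexmor and tovrho make falmar.
falmar and hexmor -> hexsel (Recipe 6).
vorrax would need yulwyn (Recipe 3), but yulwyn is never obtained.
hexsel: reached.
yulwyn would need vorrax and falmar (Recipe 1), but vorrax is never obtained.
Reached: hexsel — 1 of the 3.

1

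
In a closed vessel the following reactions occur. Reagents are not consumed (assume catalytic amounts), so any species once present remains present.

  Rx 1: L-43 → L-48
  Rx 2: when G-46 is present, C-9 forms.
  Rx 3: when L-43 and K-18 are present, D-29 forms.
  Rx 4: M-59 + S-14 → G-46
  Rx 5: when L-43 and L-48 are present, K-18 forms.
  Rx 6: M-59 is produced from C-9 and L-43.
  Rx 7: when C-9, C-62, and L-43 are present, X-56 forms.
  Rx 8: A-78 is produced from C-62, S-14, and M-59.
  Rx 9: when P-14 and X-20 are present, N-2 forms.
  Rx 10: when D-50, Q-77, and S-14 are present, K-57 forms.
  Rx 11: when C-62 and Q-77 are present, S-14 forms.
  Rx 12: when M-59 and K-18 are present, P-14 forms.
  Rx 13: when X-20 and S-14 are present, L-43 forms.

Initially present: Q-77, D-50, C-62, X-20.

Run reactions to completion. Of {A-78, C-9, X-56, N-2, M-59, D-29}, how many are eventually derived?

1

C-62 and Q-77 present → S-14 forms (Rx 11).
X-20 and S-14 present → L-43 forms (Rx 13).
L-43 present → L-48 forms (Rx 1).
L-43 and L-48 present → K-18 forms (Rx 5).
L-43 and K-18 present → D-29 forms (Rx 3).
A-78 would need C-62, S-14, and M-59 (Rx 8), but M-59 never forms.
C-9 would need G-46 (Rx 2), but G-46 never forms.
X-56 would need C-9, C-62, and L-43 (Rx 7), but C-9 never forms.
N-2 would need P-14 and X-20 (Rx 9), but P-14 never forms.
M-59 would need C-9 and L-43 (Rx 6), but C-9 never forms.
D-29: reached.
Reached: D-29 — 1 of the 6.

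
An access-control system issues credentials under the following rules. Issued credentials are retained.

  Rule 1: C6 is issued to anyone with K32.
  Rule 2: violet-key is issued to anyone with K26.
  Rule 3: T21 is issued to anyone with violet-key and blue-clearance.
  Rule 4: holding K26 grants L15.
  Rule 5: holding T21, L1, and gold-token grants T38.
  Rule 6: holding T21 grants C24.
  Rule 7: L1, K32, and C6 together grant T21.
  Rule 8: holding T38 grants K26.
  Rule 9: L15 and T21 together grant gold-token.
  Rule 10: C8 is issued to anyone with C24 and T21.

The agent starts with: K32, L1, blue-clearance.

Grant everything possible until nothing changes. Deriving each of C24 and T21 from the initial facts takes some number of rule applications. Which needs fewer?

T21

T21: Holding K32 grants C6 (Rule 1). Holding L1, K32, and C6 grants T21 (Rule 7). [2 rule applications]
C24: Holding K32 grants C6 (Rule 1). Holding L1, K32, and C6 grants T21 (Rule 7). Holding T21 grants C24 (Rule 6). [3 rule applications]
T21 needs fewer.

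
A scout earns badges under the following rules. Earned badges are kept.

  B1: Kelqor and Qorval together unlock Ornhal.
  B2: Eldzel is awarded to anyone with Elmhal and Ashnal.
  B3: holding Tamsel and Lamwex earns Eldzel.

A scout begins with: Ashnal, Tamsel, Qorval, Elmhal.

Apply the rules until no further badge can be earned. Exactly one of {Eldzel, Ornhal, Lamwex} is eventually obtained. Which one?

Eldzel

With Elmhal and Ashnal, Eldzel is earned (B2).
No rule produces Lamwex, and it is not given. Ornhal would need Kelqor and Qorval (B1), but Kelqor is never earned.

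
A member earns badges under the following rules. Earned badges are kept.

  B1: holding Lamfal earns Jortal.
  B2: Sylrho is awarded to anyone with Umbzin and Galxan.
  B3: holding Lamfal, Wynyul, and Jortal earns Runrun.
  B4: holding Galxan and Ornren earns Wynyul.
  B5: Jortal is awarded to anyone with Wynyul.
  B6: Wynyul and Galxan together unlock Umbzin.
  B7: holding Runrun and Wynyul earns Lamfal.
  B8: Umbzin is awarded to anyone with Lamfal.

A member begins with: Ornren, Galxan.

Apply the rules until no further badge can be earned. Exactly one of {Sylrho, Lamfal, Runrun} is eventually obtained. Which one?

Sylrho

With Galxan and Ornren, Wynyul is earned (B4).
With Wynyul and Galxan, Umbzin is earned (B6).
With Umbzin and Galxan, Sylrho is earned (B2).
Runrun would need Lamfal, Wynyul, and Jortal (B3), but Lamfal is never earned. Lamfal would need Runrun and Wynyul (B7), but Runrun is never earned.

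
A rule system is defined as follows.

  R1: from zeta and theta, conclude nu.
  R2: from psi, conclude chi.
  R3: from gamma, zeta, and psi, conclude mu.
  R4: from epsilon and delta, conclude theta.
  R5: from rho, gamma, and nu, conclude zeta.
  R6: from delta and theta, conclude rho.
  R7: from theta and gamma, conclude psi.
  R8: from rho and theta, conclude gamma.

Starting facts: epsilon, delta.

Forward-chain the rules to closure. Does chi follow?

From epsilon and delta, R4 gives theta.
From delta and theta, R6 gives rho.
rho and theta hold, so gamma follows (R8).
theta and gamma hold, so psi follows (R7).
From psi, R2 gives chi.

Yes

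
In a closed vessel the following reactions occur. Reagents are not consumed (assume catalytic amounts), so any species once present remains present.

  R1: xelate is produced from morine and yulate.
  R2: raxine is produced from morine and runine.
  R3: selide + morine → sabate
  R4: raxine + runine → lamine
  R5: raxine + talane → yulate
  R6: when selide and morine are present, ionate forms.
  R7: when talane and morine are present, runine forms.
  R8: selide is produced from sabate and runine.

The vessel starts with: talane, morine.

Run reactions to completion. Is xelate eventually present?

talane and morine present → runine forms (R7).
morine and runine present → raxine forms (R2).
raxine and talane present → yulate forms (R5).
morine and yulate present → xelate forms (R1).

Yes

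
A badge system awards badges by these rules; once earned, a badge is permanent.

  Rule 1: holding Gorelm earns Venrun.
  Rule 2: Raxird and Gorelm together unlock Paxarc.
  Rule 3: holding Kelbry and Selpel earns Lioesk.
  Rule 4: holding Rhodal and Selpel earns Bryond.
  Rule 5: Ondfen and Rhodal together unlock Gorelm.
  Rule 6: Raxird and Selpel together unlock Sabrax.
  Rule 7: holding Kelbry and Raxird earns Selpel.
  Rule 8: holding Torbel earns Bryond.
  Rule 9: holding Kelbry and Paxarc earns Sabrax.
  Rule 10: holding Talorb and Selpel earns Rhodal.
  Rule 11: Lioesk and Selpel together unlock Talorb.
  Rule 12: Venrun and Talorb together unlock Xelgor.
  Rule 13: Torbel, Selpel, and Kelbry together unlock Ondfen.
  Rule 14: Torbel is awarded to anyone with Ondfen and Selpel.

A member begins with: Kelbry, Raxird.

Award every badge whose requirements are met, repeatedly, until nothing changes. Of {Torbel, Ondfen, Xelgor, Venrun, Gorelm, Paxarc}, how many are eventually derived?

0

Torbel would need Ondfen and Selpel (Rule 14), but Ondfen is never earned.
Ondfen would need Torbel, Selpel, and Kelbry (Rule 13), but Torbel is never earned.
Xelgor would need Venrun and Talorb (Rule 12), but Venrun is never earned.
Venrun would need Gorelm (Rule 1), but Gorelm is never earned.
Gorelm would need Ondfen and Rhodal (Rule 5), but Ondfen is never earned.
Paxarc would need Raxird and Gorelm (Rule 2), but Gorelm is never earned.
None of the 6 are reached.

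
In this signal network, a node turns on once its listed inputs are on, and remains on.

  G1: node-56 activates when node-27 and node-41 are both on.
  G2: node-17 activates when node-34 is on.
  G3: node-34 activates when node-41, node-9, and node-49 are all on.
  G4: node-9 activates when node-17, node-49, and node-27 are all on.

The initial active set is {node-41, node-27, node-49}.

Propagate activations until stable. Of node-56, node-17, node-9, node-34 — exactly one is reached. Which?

node-56

node-27 and node-41 are on, so node-56 activates (G1).
node-17 would need node-34 (G2), but node-34 never turns on. node-34 would need node-41, node-9, and node-49 (G3), but node-9 never turns on. node-9 would need node-17, node-49, and node-27 (G4), but node-17 never turns on.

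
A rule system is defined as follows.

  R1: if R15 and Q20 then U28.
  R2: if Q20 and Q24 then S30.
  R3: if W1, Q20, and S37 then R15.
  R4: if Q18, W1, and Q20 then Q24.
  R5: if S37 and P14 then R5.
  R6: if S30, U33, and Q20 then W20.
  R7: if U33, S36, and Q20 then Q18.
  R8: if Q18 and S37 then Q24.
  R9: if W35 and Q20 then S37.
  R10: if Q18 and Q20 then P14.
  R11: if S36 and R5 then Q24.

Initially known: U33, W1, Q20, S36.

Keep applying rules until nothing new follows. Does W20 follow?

Yes

From U33, S36, and Q20, R7 gives Q18.
From Q18, W1, and Q20, R4 gives Q24.
Q20 and Q24 hold, so S30 follows (R2).
S30, U33, and Q20 hold, so W20 follows (R6).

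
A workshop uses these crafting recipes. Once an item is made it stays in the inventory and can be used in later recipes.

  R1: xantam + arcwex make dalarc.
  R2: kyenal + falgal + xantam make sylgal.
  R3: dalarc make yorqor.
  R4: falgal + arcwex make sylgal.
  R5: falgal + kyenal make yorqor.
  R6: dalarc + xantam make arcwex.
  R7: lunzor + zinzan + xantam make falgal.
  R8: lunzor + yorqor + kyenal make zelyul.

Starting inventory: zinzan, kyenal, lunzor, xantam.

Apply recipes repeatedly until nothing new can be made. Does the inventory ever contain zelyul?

Yes

Using R7, lunzor, zinzan, and xantam make falgal.
falgal + kyenal → yorqor (R5).
lunzor + yorqor + kyenal → zelyul (R8).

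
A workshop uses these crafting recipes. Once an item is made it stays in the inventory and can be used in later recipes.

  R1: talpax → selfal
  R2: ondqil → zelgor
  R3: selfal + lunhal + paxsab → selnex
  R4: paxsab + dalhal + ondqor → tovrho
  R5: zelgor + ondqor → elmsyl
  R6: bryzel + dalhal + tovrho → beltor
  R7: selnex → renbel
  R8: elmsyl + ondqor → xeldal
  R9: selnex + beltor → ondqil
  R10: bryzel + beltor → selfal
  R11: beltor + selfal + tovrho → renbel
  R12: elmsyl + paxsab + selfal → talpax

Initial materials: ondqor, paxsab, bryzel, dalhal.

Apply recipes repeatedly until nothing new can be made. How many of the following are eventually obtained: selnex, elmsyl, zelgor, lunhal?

0

selnex would need selfal, lunhal, and paxsab (R3), but lunhal is never obtained.
elmsyl would need zelgor and ondqor (R5), but zelgor is never obtained.
zelgor would need ondqil (R2), but ondqil is never obtained.
No rule produces lunhal, and it is not given.
None of the 4 are reached.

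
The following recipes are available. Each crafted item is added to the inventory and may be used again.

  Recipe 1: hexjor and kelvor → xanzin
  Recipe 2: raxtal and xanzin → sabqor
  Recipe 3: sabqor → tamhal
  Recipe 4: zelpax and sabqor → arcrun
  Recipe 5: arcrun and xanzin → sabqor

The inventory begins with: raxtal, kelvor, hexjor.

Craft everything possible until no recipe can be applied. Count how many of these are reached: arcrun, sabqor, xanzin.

2

Using Recipe 1, hexjor and kelvor make xanzin.
raxtal and xanzin → sabqor (Recipe 2).
arcrun would need zelpax and sabqor (Recipe 4), but zelpax is never obtained.
sabqor: reached.
xanzin: reached.
Reached: sabqor and xanzin — 2 of the 3.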